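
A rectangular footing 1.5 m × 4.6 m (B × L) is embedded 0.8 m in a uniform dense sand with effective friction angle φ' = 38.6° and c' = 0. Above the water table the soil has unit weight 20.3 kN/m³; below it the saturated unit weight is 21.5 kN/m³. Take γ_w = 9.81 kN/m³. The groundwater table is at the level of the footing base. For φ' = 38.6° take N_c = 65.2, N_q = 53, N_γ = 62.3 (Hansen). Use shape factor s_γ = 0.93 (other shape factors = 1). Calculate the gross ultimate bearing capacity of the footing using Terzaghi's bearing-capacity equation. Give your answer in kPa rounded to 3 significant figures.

q = γ·D_f = 20.3 × 0.8 = 16.24 kPa.
For the ½γBN_γ term take γ' = 21.5 − 9.81 = 11.69 kN/m³ (soil below base is submerged).
q·N_q = 16.24 × 53 = 860.72 kPa
0.5·γ·B·N_γ·s_γ = 0.5 × 11.69 × 1.5 × 62.3 × 0.93 = 507.98 kPa
q_ult = 860.72 + 507.98 = 1368.7 kPa.

q_ult ≈ 1370 kPa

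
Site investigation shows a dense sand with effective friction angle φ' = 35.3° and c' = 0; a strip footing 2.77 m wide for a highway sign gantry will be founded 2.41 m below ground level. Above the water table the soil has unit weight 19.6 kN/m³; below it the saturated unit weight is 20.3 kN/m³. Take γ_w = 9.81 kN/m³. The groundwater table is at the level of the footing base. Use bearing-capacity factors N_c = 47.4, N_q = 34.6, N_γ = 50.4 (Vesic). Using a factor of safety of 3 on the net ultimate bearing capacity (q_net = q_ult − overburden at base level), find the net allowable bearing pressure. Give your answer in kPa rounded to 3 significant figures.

q = γ·D_f = 19.6 × 2.41 = 47.236 kPa.
For the ½γBN_γ term take γ' = 20.3 − 9.81 = 10.49 kN/m³ (soil below base is submerged).
q·N_q = 47.236 × 34.6 = 1634.4 kPa
0.5·γ·B·N_γ = 0.5 × 10.49 × 2.77 × 50.4 = 732.24 kPa
q_ult = 1634.4 + 732.24 = 2366.6 kPa.
q_net = 2366.6 − 47.236 = 2319.4 kPa.
q_all(net) = 2319.4 / 3 = 773.12 kPa.

q_all(net) ≈ 773 kPa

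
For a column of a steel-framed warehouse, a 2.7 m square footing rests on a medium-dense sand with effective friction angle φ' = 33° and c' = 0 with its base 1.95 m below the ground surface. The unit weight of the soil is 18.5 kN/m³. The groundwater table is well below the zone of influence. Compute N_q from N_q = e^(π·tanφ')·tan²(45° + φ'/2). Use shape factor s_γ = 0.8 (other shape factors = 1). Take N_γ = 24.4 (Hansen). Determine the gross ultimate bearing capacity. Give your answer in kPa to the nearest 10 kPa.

tan33° = 0.6494, so N_q = e^(π×0.6494)·tan²(61.5°) = 7.692 × 3.392 = 26.09.
Overburden at base level: q = 18.5 × 1.95 = 36.075 kPa.
Surcharge term q·N_q = 36.075 × 26.092 = 941.27 kPa; self-weight term 0.5·γ·B·N_γ·s_γ = 0.5 × 18.5 × 2.7 × 24.4 × 0.8 = 487.51 kPa.
q_ult = 941.27 + 487.51 = 1428.8 kPa.

q_ult ≈ 1430 kPa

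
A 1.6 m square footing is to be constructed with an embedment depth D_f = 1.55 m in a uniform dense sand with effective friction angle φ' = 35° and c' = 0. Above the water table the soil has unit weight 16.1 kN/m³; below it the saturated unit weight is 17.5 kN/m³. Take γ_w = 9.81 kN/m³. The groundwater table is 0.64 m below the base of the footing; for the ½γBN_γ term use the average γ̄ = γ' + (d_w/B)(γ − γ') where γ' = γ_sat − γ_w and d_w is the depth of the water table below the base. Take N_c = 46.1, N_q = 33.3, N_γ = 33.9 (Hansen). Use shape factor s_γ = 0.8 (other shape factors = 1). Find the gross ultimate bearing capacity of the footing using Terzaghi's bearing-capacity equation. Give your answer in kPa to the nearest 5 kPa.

q_ult ≈ 1070 kPa

q = γ·D_f = 16.1 × 1.55 = 24.955 kPa.
γ' = 7.69 kN/m³; averaging over the depth B below the base, γ̄ = γ' + (d_w/B)(γ − γ') = 11.054 kN/m³.
q·N_q = 24.955 × 33.3 = 831 kPa
0.5·γ·B·N_γ·s_γ = 0.5 × 11.054 × 1.6 × 33.9 × 0.8 = 239.83 kPa
q_ult = 831 + 239.83 = 1070.8 kPa.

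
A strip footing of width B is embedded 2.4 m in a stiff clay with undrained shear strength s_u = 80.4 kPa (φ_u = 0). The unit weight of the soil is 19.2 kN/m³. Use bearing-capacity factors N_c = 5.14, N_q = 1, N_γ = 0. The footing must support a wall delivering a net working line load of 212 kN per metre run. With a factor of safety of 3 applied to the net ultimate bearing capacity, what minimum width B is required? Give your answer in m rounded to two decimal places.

Effective surcharge at the founding depth q = γ·D_f = 19.2 × 2.4 = 46.08 kPa.
q_ult = c·N_c + q·N_q
     = 80.4 × 5.14 + 46.08 × 1
     = 413.26 + 46.08 = 459.34 kPa.
For φ = 0 the ½γBN_γ term vanishes, so q_ult is independent of B. q_net = 459.34 − 46.08 = 413.26 kPa; q_all(net) = 413.26/3 = 137.75 kPa.
Required width B = w / q_all(net) = 212 / 137.75 = 1.539 m.

B = 1.54 m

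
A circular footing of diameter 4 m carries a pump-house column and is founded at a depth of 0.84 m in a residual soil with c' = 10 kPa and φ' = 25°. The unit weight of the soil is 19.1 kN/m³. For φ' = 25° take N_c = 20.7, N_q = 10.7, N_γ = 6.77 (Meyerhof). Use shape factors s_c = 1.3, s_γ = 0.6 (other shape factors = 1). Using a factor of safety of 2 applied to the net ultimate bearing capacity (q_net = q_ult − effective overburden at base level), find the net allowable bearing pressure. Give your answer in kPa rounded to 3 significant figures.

q_all(net) ≈ 290 kPa

Effective surcharge at the founding depth q = γ·D_f = 19.1 × 0.84 = 16.044 kPa.
q_ult = c·N_c·s_c + q·N_q + 0.5·γ·B·N_γ·s_γ
     = 10 × 20.7 × 1.3 + 16.044 × 10.7 + 0.5 × 19.1 × 4 × 6.77 × 0.6
     = 269.1 + 171.67 + 155.17 = 595.94 kPa.
Net ultimate: q_net = 595.94 − 16.044 = 579.9 kPa.
q_all(net) = 579.9 / 2 = 289.95 kPa.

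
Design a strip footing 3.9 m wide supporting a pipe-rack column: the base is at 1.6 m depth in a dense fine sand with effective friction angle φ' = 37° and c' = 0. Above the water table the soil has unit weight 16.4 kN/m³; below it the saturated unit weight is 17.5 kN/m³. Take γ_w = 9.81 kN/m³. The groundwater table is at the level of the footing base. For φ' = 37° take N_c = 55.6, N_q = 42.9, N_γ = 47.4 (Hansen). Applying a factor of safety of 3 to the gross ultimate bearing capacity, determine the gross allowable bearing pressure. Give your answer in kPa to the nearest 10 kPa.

q = γ·D_f = 16.4 × 1.6 = 26.24 kPa.
For the ½γBN_γ term take γ' = 17.5 − 9.81 = 7.69 kN/m³ (soil below base is submerged).
q·N_q = 26.24 × 42.9 = 1125.7 kPa
0.5·γ·B·N_γ = 0.5 × 7.69 × 3.9 × 47.4 = 710.79 kPa
q_ult = 1125.7 + 710.79 = 1836.5 kPa.
q_all = q_ult / FS = 1836.5 / 3 = 612.16 kPa.

q_all ≈ 610 kPa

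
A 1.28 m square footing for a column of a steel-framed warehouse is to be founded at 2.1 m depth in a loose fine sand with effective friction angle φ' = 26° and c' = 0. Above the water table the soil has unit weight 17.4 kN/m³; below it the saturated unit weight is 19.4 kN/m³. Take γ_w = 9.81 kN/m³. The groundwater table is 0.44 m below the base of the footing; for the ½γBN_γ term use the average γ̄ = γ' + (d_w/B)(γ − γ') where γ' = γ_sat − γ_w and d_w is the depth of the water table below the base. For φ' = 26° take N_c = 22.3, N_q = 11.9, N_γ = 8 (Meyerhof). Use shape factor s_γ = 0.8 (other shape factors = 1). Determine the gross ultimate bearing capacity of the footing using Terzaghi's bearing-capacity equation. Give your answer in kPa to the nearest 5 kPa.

q_ult ≈ 485 kPa

Overburden at base level: q = 17.4 × 2.1 = 36.54 kPa.
The water table is 0.44 m below the base (< B = 1.28 m), so the ½γBN_γ term uses γ̄ = γ' + (d_w/B)(γ − γ') = 9.59 + (0.44/1.28)(17.4 − 9.59) = 12.275 kN/m³.
Surcharge term q·N_q = 36.54 × 11.9 = 434.83 kPa; self-weight term 0.5·γ·B·N_γ·s_γ = 0.5 × 12.275 × 1.28 × 8 × 0.8 = 50.277 kPa.
q_ult = 434.83 + 50.277 = 485.1 kPa.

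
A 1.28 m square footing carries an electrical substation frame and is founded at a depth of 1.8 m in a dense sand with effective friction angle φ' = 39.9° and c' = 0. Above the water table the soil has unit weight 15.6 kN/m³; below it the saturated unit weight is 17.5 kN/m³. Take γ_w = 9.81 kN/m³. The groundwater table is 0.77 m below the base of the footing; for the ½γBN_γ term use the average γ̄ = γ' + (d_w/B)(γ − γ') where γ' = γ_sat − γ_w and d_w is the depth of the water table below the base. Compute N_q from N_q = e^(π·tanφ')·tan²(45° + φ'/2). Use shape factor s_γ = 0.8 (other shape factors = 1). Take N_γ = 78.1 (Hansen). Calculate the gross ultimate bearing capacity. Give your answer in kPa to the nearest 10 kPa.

q_ult ≈ 2280 kPa

tan39.9° = 0.8361, so N_q = e^(π×0.8361)·tan²(64.95°) = 13.829 × 4.578 = 63.31.
Effective surcharge at the founding depth q = γ·D_f = 15.6 × 1.8 = 28.08 kPa.
With d_w = 0.77 m < B, γ̄ = 7.69 + (0.77/1.28) × (15.6 − 7.69) = 12.448 kN/m³.
q_ult = q·N_q + 0.5·γ·B·N_γ·s_γ
     = 28.08 × 63.31 + 0.5 × 12.448 × 1.28 × 78.1 × 0.8
     = 1777.7 + 497.78 = 2275.5 kPa.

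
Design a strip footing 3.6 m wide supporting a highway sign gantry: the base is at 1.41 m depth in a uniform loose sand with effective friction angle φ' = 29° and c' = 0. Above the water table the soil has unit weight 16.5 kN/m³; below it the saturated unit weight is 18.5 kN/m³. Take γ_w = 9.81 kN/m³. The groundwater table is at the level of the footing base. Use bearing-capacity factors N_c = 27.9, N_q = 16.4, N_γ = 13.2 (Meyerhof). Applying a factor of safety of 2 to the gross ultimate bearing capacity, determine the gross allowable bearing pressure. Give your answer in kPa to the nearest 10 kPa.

q_all ≈ 290 kPa

Effective surcharge at the founding depth q = γ·D_f = 16.5 × 1.41 = 23.265 kPa.
The water table coincides with the base, so in the self-weight term γ → γ' = 8.69 kN/m³.
q_ult = q·N_q + 0.5·γ·B·N_γ
     = 23.265 × 16.4 + 0.5 × 8.69 × 3.6 × 13.2
     = 381.55 + 206.47 = 588.02 kPa.
q_all = q_ult / FS = 588.02 / 2 = 294.01 kPa.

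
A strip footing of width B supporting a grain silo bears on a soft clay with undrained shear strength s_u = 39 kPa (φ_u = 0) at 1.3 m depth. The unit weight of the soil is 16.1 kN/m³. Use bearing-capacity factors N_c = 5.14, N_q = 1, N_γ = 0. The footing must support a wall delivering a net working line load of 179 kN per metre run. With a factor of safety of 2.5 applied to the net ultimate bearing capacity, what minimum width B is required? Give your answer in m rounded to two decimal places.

B = 2.23 m

q = γ·D_f = 16.1 × 1.3 = 20.93 kPa.
c·N_c = 39 × 5.14 = 200.46 kPa
q·N_q = 20.93 × 1 = 20.93 kPa
q_ult = 200.46 + 20.93 = 221.39 kPa.
For φ = 0 the ½γBN_γ term vanishes, so q_ult is independent of B. q_net = 221.39 − 20.93 = 200.46 kPa; q_all(net) = 200.46/2.5 = 80.184 kPa.
Required width B = w / q_all(net) = 179 / 80.184 = 2.232 m.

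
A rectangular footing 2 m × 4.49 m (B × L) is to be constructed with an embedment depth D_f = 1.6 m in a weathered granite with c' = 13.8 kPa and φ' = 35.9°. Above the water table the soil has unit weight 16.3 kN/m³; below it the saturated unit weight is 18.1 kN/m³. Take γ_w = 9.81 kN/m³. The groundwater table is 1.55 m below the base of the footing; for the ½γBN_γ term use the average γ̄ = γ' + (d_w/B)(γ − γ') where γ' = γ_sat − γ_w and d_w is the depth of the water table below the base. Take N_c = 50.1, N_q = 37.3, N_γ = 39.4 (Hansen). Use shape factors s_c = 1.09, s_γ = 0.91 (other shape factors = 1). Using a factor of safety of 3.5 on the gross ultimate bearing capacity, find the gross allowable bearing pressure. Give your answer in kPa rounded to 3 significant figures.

Overburden at base level: q = 16.3 × 1.6 = 26.08 kPa.
The water table is 1.55 m below the base (< B = 2 m), so the ½γBN_γ term uses γ̄ = γ' + (d_w/B)(γ − γ') = 8.29 + (1.55/2)(16.3 − 8.29) = 14.498 kN/m³.
Cohesion term c·N_c·s_c = 13.8 × 50.1 × 1.09 = 753.6 kPa; surcharge term q·N_q = 26.08 × 37.3 = 972.78 kPa; self-weight term 0.5·γ·B·N_γ·s_γ = 0.5 × 14.498 × 2 × 39.4 × 0.91 = 519.8 kPa.
q_ult = 753.6 + 972.78 + 519.8 = 2246.2 kPa.
q_all = 2246.2 / 3.5 = 641.77 kPa.

q_all ≈ 642 kPa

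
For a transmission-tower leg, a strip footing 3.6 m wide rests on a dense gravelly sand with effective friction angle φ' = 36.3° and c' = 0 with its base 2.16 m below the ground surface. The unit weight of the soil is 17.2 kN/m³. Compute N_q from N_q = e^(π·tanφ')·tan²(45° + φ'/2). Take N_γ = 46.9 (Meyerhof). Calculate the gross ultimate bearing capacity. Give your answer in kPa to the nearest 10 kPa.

tan36.3° = 0.7346, so N_q = e^(π×0.7346)·tan²(63.15°) = 10.052 × 3.902 = 39.22.
Effective surcharge at the founding depth q = γ·D_f = 17.2 × 2.16 = 37.152 kPa.
q_ult = q·N_q + 0.5·γ·B·N_γ
     = 37.152 × 39.222 + 0.5 × 17.2 × 3.6 × 46.9
     = 1457.2 + 1452 = 2909.2 kPa.

q_ult ≈ 2910 kPa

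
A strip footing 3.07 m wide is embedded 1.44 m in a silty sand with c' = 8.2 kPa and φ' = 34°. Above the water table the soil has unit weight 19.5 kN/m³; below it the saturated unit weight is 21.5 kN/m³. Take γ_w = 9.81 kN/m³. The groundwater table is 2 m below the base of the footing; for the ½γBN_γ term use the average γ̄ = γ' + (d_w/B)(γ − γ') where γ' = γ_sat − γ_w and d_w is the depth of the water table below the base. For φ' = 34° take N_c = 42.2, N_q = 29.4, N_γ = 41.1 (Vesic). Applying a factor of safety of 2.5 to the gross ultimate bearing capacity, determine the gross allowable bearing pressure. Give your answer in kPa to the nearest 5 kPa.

Effective surcharge at the founding depth q = γ·D_f = 19.5 × 1.44 = 28.08 kPa.
With d_w = 2 m < B, γ̄ = 11.69 + (2/3.07) × (19.5 − 11.69) = 16.778 kN/m³.
q_ult = c·N_c + q·N_q + 0.5·γ·B·N_γ
     = 8.2 × 42.2 + 28.08 × 29.4 + 0.5 × 16.778 × 3.07 × 41.1
     = 346.04 + 825.55 + 1058.5 = 2230.1 kPa.
q_all = q_ult / FS = 2230.1 / 2.5 = 892.04 kPa.

q_all ≈ 890 kPa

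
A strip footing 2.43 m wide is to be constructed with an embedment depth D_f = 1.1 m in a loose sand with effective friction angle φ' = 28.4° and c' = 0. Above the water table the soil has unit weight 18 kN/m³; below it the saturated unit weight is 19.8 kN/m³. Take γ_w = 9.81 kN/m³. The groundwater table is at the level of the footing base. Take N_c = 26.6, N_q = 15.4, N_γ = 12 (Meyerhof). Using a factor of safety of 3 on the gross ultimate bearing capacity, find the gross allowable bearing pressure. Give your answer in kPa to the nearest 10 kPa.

q_all ≈ 150 kPa

Effective surcharge at the founding depth q = γ·D_f = 18 × 1.1 = 19.8 kPa.
The water table coincides with the base, so in the self-weight term γ → γ' = 9.99 kN/m³.
q_ult = q·N_q + 0.5·γ·B·N_γ
     = 19.8 × 15.4 + 0.5 × 9.99 × 2.43 × 12
     = 304.92 + 145.65 = 450.57 kPa.
q_all = 450.57 / 3 = 150.19 kPa.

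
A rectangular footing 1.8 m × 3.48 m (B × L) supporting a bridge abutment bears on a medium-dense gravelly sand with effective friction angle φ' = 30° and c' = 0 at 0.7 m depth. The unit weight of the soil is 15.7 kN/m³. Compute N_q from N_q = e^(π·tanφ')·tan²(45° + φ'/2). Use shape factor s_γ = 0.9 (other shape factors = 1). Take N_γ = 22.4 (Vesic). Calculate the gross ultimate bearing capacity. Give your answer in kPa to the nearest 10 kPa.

q_ult ≈ 490 kPa

tan30° = 0.5774, so N_q = e^(π×0.5774)·tan²(60°) = 6.134 × 3.0 = 18.4.
q = γ·D_f = 15.7 × 0.7 = 10.99 kPa.
q·N_q = 10.99 × 18.401 = 202.23 kPa
0.5·γ·B·N_γ·s_γ = 0.5 × 15.7 × 1.8 × 22.4 × 0.9 = 284.86 kPa
q_ult = 202.23 + 284.86 = 487.09 kPa.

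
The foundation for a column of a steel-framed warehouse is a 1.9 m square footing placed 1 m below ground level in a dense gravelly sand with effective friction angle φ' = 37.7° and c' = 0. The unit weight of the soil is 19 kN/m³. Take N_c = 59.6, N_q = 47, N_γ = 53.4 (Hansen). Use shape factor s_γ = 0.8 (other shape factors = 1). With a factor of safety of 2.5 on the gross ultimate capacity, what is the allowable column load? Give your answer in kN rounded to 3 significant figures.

P_all ≈ 2400 kN

q = γ·D_f = 19 × 1 = 19 kPa.
q·N_q = 19 × 47 = 893 kPa
0.5·γ·B·N_γ·s_γ = 0.5 × 19 × 1.9 × 53.4 × 0.8 = 771.1 kPa
q_ult = 893 + 771.1 = 1664.1 kPa.
Gross allowable pressure q_all = 1664.1 / 2.5 = 665.64 kPa.
Footing area = 3.61 m², so allowable column load = 665.64 × 3.61 = 2403 kN.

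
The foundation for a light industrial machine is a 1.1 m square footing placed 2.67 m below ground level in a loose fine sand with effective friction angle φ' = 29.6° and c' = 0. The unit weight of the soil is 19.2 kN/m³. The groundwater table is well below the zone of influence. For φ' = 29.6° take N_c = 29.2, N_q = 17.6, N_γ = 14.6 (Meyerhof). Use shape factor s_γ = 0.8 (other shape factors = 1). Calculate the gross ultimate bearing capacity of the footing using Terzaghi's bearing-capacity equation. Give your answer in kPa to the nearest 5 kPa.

q = γ·D_f = 19.2 × 2.67 = 51.264 kPa.
q·N_q = 51.264 × 17.6 = 902.25 kPa
0.5·γ·B·N_γ·s_γ = 0.5 × 19.2 × 1.1 × 14.6 × 0.8 = 123.34 kPa
q_ult = 902.25 + 123.34 = 1025.6 kPa.

q_ult ≈ 1025 kPa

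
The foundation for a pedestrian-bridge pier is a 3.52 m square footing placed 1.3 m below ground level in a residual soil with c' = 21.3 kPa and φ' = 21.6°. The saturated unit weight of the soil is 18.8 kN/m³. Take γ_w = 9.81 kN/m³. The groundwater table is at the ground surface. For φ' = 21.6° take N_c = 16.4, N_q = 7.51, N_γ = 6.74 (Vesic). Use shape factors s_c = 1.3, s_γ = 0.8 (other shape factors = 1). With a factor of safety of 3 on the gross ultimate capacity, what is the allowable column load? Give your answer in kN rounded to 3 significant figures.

With the water table at the surface the whole profile is submerged: γ' = 18.8 − 9.81 = 8.99 kN/m³, so q = γ'·D_f = 11.687 kPa; the same γ' applies in the ½γBN_γ term.
q_ult = c·N_c·s_c + q·N_q + 0.5·γ·B·N_γ·s_γ
     = 21.3 × 16.4 × 1.3 + 11.687 × 7.51 + 0.5 × 8.99 × 3.52 × 6.74 × 0.8
     = 454.12 + 87.769 + 85.314 = 627.2 kPa.
Gross allowable pressure q_all = 627.2 / 3 = 209.07 kPa.
Footing area = 12.3904 m², so allowable column load = 209.07 × 12.3904 = 2590.4 kN.

P_all ≈ 2590 kN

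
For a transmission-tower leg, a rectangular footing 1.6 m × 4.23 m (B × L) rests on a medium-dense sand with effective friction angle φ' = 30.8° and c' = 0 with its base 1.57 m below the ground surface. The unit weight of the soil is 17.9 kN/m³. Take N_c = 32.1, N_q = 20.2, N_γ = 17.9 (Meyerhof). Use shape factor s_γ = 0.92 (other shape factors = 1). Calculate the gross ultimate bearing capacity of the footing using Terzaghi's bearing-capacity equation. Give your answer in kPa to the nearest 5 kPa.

Effective surcharge at the founding depth q = γ·D_f = 17.9 × 1.57 = 28.103 kPa.
q_ult = q·N_q + 0.5·γ·B·N_γ·s_γ
     = 28.103 × 20.2 + 0.5 × 17.9 × 1.6 × 17.9 × 0.92
     = 567.68 + 235.82 = 803.5 kPa.

q_ult ≈ 805 kPa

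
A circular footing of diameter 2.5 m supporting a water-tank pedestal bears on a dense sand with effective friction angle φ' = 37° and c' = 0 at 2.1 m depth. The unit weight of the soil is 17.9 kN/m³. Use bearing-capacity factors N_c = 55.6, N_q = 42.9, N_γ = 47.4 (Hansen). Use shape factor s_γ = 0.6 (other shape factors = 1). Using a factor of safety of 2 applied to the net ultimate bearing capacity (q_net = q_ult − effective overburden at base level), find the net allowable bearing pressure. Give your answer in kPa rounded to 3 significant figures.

q = γ·D_f = 17.9 × 2.1 = 37.59 kPa.
q·N_q = 37.59 × 42.9 = 1612.6 kPa
0.5·γ·B·N_γ·s_γ = 0.5 × 17.9 × 2.5 × 47.4 × 0.6 = 636.35 kPa
q_ult = 1612.6 + 636.35 = 2249 kPa.
Net ultimate: q_net = 2249 − 37.59 = 2211.4 kPa.
q_all(net) = 2211.4 / 2 = 1105.7 kPa.

q_all(net) ≈ 1110 kPa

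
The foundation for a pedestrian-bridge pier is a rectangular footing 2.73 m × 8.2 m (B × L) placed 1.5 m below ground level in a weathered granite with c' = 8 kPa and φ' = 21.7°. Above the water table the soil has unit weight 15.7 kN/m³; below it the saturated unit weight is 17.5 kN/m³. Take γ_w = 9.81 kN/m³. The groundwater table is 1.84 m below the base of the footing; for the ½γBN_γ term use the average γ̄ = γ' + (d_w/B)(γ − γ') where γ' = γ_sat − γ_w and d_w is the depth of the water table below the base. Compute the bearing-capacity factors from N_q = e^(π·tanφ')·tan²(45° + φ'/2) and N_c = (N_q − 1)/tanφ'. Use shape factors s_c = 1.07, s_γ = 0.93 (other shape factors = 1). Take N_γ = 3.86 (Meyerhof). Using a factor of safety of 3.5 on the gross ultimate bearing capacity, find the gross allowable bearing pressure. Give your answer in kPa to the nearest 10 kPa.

N_q = e^(π·tan21.7°)·tan²(55.85°) = 7.59; N_c = (N_q − 1)/tanφ' = 16.55.
q = γ·D_f = 15.7 × 1.5 = 23.55 kPa.
γ' = 7.69 kN/m³; averaging over the depth B below the base, γ̄ = γ' + (d_w/B)(γ − γ') = 13.089 kN/m³.
c·N_c·s_c = 8 × 16.553 × 1.07 = 141.69 kPa
q·N_q = 23.55 × 7.5871 = 178.68 kPa
0.5·γ·B·N_γ·s_γ = 0.5 × 13.089 × 2.73 × 3.86 × 0.93 = 64.136 kPa
q_ult = 141.69 + 178.68 + 64.136 = 384.5 kPa.
q_all = 384.5 / 3.5 = 109.86 kPa.

q_all ≈ 110 kPa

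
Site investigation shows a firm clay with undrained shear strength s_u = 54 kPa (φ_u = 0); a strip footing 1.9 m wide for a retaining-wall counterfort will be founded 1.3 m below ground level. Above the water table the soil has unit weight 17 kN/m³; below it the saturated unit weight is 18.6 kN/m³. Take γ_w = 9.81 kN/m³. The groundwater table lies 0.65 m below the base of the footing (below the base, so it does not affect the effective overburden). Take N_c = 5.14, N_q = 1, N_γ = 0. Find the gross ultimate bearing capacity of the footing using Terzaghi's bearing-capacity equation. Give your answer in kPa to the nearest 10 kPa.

q = γ·D_f = 17 × 1.3 = 22.1 kPa.
c·N_c = 54 × 5.14 = 277.56 kPa
q·N_q = 22.1 × 1 = 22.1 kPa
q_ult = 277.56 + 22.1 = 299.66 kPa.

q_ult ≈ 300 kPa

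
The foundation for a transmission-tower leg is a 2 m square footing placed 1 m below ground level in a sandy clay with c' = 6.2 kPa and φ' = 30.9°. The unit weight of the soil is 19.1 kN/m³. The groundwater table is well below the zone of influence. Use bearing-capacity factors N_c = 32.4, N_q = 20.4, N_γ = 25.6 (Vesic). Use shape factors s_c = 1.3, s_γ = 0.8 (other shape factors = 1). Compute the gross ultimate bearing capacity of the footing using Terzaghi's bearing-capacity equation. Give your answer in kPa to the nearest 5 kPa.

q_ult ≈ 1040 kPa

q = γ·D_f = 19.1 × 1 = 19.1 kPa.
c·N_c·s_c = 6.2 × 32.4 × 1.3 = 261.14 kPa
q·N_q = 19.1 × 20.4 = 389.64 kPa
0.5·γ·B·N_γ·s_γ = 0.5 × 19.1 × 2 × 25.6 × 0.8 = 391.17 kPa
q_ult = 261.14 + 389.64 + 391.17 = 1042 kPa.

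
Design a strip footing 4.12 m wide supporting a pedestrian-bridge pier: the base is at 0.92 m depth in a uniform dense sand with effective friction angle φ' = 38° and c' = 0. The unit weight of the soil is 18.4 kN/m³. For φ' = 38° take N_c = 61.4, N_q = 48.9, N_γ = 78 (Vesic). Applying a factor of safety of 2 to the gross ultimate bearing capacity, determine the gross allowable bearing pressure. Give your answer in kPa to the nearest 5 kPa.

q = γ·D_f = 18.4 × 0.92 = 16.928 kPa.
q·N_q = 16.928 × 48.9 = 827.78 kPa
0.5·γ·B·N_γ = 0.5 × 18.4 × 4.12 × 78 = 2956.5 kPa
q_ult = 827.78 + 2956.5 = 3784.3 kPa.
q_all = q_ult / FS = 3784.3 / 2 = 1892.1 kPa.

q_all ≈ 1890 kPa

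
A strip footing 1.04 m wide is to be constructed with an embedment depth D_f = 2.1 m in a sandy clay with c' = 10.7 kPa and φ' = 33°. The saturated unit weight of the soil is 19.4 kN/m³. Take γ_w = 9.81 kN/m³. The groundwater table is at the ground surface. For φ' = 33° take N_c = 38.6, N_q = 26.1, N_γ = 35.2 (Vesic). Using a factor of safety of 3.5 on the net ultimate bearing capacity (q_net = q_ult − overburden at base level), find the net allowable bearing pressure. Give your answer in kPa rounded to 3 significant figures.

With the water table at the surface the whole profile is submerged: γ' = 19.4 − 9.81 = 9.59 kN/m³, so q = γ'·D_f = 20.139 kPa; the same γ' applies in the ½γBN_γ term.
q_ult = c·N_c + q·N_q + 0.5·γ·B·N_γ
     = 10.7 × 38.6 + 20.139 × 26.1 + 0.5 × 9.59 × 1.04 × 35.2
     = 413.02 + 525.63 + 175.54 = 1114.2 kPa.
q_net = 1114.2 − 20.139 = 1094 kPa.
q_all(net) = 1094 / 3.5 = 312.58 kPa.

q_all(net) ≈ 313 kPa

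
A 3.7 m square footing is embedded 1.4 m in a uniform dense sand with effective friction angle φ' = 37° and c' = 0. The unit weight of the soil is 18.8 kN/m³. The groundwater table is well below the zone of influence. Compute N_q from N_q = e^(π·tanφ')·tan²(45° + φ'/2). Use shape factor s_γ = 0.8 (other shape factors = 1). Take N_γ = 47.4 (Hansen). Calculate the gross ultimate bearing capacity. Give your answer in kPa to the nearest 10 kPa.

tan37° = 0.7536, so N_q = e^(π×0.7536)·tan²(63.5°) = 10.669 × 4.023 = 42.92.
q = γ·D_f = 18.8 × 1.4 = 26.32 kPa.
q·N_q = 26.32 × 42.92 = 1129.7 kPa
0.5·γ·B·N_γ·s_γ = 0.5 × 18.8 × 3.7 × 47.4 × 0.8 = 1318.9 kPa
q_ult = 1129.7 + 1318.9 = 2448.5 kPa.

q_ult ≈ 2450 kPa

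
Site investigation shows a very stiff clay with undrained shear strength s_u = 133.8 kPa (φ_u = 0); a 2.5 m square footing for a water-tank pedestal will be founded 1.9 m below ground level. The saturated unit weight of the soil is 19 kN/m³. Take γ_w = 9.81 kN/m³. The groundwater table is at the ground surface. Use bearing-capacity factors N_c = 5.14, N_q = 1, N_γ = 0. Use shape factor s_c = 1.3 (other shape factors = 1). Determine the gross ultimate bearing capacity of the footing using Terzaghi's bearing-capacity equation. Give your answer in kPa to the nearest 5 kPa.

q_ult ≈ 910 kPa

γ' = 19 − 9.81 = 9.19 kN/m³ (submerged throughout). q = 9.19 × 1.9 = 17.461 kPa.
c·N_c·s_c = 133.8 × 5.14 × 1.3 = 894.05 kPa
q·N_q = 17.461 × 1 = 17.461 kPa
q_ult = 894.05 + 17.461 = 911.51 kPa.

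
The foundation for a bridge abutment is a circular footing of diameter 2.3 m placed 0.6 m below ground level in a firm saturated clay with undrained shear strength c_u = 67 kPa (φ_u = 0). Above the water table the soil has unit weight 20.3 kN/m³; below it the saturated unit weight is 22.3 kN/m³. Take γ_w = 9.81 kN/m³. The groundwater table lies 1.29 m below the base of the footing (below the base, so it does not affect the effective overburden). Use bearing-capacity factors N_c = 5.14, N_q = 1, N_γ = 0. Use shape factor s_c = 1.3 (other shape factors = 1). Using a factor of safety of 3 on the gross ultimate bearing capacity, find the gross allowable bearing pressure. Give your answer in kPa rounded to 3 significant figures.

q_all ≈ 153 kPa

Overburden at base level: q = 20.3 × 0.6 = 12.18 kPa.
Cohesion term c·N_c·s_c = 67 × 5.14 × 1.3 = 447.69 kPa; surcharge term q·N_q = 12.18 × 1 = 12.18 kPa.
q_ult = 447.69 + 12.18 = 459.87 kPa.
q_all = 459.87 / 3 = 153.29 kPa.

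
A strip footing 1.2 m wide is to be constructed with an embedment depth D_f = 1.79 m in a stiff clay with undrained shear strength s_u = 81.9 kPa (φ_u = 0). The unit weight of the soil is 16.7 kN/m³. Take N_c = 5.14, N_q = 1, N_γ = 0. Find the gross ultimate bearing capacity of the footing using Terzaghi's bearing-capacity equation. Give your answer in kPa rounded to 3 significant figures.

q_ult ≈ 451 kPa

Overburden at base level: q = 16.7 × 1.79 = 29.893 kPa.
Cohesion term c·N_c = 81.9 × 5.14 = 420.97 kPa; surcharge term q·N_q = 29.893 × 1 = 29.893 kPa.
q_ult = 420.97 + 29.893 = 450.86 kPa.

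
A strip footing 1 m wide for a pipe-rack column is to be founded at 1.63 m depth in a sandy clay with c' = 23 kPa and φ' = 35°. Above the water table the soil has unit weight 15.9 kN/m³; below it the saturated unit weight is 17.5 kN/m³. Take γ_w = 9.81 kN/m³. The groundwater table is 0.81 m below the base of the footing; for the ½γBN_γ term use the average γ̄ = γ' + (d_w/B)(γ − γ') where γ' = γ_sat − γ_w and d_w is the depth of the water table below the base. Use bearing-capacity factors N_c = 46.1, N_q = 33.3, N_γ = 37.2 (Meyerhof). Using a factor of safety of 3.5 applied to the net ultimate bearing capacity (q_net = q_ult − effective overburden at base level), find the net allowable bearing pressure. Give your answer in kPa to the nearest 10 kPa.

q_all(net) ≈ 620 kPa

q = γ·D_f = 15.9 × 1.63 = 25.917 kPa.
γ' = 7.69 kN/m³; averaging over the depth B below the base, γ̄ = γ' + (d_w/B)(γ − γ') = 14.34 kN/m³.
c·N_c = 23 × 46.1 = 1060.3 kPa
q·N_q = 25.917 × 33.3 = 863.04 kPa
0.5·γ·B·N_γ = 0.5 × 14.34 × 1 × 37.2 = 266.73 kPa
q_ult = 1060.3 + 863.04 + 266.73 = 2190.1 kPa.
Net ultimate: q_net = 2190.1 − 25.917 = 2164.1 kPa.
q_all(net) = 2164.1 / 3.5 = 618.33 kPa.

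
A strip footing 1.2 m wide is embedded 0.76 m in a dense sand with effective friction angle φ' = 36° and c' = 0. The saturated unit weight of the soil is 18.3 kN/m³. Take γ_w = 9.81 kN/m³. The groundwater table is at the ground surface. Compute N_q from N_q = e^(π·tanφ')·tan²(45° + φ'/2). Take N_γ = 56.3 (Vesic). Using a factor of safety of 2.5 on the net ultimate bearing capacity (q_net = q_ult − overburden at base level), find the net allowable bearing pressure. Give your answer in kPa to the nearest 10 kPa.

N_q = e^(π·tan36°)·tan²(63°) = 37.75.
With the water table at the surface the whole profile is submerged: γ' = 18.3 − 9.81 = 8.49 kN/m³, so q = γ'·D_f = 6.4524 kPa; the same γ' applies in the ½γBN_γ term.
q_ult = q·N_q + 0.5·γ·B·N_γ
     = 6.4524 × 37.752 + 0.5 × 8.49 × 1.2 × 56.3
     = 243.59 + 286.79 = 530.39 kPa.
q_net = 530.39 − 6.4524 = 523.93 kPa.
q_all(net) = 523.93 / 2.5 = 209.57 kPa.

q_all(net) ≈ 210 kPa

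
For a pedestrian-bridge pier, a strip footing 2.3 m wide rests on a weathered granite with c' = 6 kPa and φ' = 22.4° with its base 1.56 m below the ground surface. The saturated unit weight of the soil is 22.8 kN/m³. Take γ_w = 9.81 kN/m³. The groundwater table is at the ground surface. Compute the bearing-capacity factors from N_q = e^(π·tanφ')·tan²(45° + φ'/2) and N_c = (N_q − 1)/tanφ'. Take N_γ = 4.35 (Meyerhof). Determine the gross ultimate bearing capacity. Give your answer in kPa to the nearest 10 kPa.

tan22.4° = 0.4122, so N_q = e^(π×0.4122)·tan²(56.2°) = 3.651 × 2.231 = 8.15.
N_c = (8.15 − 1)/tan22.4° = 17.34.
With the water table at the surface the whole profile is submerged: γ' = 22.8 − 9.81 = 12.99 kN/m³, so q = γ'·D_f = 20.264 kPa; the same γ' applies in the ½γBN_γ term.
q_ult = c·N_c + q·N_q + 0.5·γ·B·N_γ
     = 6 × 17.337 + 20.264 × 8.1457 + 0.5 × 12.99 × 2.3 × 4.35
     = 104.02 + 165.07 + 64.982 = 334.07 kPa.

q_ult ≈ 330 kPa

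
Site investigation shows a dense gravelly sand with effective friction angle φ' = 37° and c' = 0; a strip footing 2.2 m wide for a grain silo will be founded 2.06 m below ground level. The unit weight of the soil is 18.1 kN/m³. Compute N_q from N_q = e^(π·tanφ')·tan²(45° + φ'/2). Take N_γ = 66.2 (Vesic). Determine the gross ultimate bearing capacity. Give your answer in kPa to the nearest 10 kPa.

q_ult ≈ 2920 kPa

tan37° = 0.7536, so N_q = e^(π×0.7536)·tan²(63.5°) = 10.669 × 4.023 = 42.92.
Overburden at base level: q = 18.1 × 2.06 = 37.286 kPa.
Surcharge term q·N_q = 37.286 × 42.92 = 1600.3 kPa; self-weight term 0.5·γ·B·N_γ = 0.5 × 18.1 × 2.2 × 66.2 = 1318 kPa.
q_ult = 1600.3 + 1318 = 2918.4 kPa.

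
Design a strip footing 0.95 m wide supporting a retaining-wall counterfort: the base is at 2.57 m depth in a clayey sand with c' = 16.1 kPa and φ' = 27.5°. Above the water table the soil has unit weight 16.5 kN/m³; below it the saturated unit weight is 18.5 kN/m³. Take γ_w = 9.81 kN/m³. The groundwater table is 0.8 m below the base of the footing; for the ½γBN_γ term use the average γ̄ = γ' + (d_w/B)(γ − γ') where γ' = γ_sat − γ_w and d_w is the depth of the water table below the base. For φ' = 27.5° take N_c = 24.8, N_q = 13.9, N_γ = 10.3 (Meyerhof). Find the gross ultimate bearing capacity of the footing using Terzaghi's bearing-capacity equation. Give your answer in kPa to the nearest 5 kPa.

Overburden at base level: q = 16.5 × 2.57 = 42.405 kPa.
The water table is 0.8 m below the base (< B = 0.95 m), so the ½γBN_γ term uses γ̄ = γ' + (d_w/B)(γ − γ') = 8.69 + (0.8/0.95)(16.5 − 8.69) = 15.267 kN/m³.
Cohesion term c·N_c = 16.1 × 24.8 = 399.28 kPa; surcharge term q·N_q = 42.405 × 13.9 = 589.43 kPa; self-weight term 0.5·γ·B·N_γ = 0.5 × 15.267 × 0.95 × 10.3 = 74.693 kPa.
q_ult = 399.28 + 589.43 + 74.693 = 1063.4 kPa.

q_ult ≈ 1065 kPa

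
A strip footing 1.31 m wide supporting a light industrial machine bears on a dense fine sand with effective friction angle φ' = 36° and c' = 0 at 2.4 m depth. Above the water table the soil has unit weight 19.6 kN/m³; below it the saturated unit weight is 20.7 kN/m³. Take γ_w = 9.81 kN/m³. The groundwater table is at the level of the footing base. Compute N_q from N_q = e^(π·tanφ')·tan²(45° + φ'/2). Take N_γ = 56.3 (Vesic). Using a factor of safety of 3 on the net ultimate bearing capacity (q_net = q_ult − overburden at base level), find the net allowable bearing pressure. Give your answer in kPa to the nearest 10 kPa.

q_all(net) ≈ 710 kPa

N_q = e^(π·tan36°)·tan²(63°) = 37.75.
Effective surcharge at the founding depth q = γ·D_f = 19.6 × 2.4 = 47.04 kPa.
The water table coincides with the base, so in the self-weight term γ → γ' = 10.89 kN/m³.
q_ult = q·N_q + 0.5·γ·B·N_γ
     = 47.04 × 37.752 + 0.5 × 10.89 × 1.31 × 56.3
     = 1775.9 + 401.59 = 2177.5 kPa.
q_net = 2177.5 − 47.04 = 2130.4 kPa.
q_all(net) = 2130.4 / 3 = 710.14 kPa.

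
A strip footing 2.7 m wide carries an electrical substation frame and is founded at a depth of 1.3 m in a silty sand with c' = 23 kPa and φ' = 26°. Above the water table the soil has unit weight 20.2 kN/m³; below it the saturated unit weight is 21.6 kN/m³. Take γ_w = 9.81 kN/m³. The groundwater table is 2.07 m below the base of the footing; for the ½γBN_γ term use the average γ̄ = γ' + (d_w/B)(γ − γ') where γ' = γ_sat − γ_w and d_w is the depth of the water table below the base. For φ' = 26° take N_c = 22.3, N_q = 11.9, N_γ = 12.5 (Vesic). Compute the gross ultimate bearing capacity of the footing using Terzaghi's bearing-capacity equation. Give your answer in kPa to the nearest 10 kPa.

Overburden at base level: q = 20.2 × 1.3 = 26.26 kPa.
The water table is 2.07 m below the base (< B = 2.7 m), so the ½γBN_γ term uses γ̄ = γ' + (d_w/B)(γ − γ') = 11.79 + (2.07/2.7)(20.2 − 11.79) = 18.238 kN/m³.
Cohesion term c·N_c = 23 × 22.3 = 512.9 kPa; surcharge term q·N_q = 26.26 × 11.9 = 312.49 kPa; self-weight term 0.5·γ·B·N_γ = 0.5 × 18.238 × 2.7 × 12.5 = 307.76 kPa.
q_ult = 512.9 + 312.49 + 307.76 = 1133.2 kPa.

q_ult ≈ 1130 kPa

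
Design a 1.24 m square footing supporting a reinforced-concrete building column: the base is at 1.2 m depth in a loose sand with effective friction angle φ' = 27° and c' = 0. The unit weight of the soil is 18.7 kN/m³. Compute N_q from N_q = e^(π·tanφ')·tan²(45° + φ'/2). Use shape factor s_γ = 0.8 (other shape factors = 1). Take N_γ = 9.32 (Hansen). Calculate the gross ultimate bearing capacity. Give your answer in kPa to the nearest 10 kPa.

tan27° = 0.5095, so N_q = e^(π×0.5095)·tan²(58.5°) = 4.957 × 2.663 = 13.2.
Overburden at base level: q = 18.7 × 1.2 = 22.44 kPa.
Surcharge term q·N_q = 22.44 × 13.199 = 296.19 kPa; self-weight term 0.5·γ·B·N_γ·s_γ = 0.5 × 18.7 × 1.24 × 9.32 × 0.8 = 86.445 kPa.
q_ult = 296.19 + 86.445 = 382.63 kPa.

q_ult ≈ 380 kPa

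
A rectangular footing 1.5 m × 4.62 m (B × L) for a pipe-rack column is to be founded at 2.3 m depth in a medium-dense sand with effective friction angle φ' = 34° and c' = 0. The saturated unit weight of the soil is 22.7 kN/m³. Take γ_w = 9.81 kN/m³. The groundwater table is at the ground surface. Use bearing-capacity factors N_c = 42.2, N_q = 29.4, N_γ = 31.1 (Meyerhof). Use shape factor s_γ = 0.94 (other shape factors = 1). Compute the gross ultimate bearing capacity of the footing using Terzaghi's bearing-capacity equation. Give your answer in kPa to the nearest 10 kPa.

q_ult ≈ 1150 kPa

With the water table at the surface the whole profile is submerged: γ' = 22.7 − 9.81 = 12.89 kN/m³, so q = γ'·D_f = 29.647 kPa; the same γ' applies in the ½γBN_γ term.
q_ult = q·N_q + 0.5·γ·B·N_γ·s_γ
     = 29.647 × 29.4 + 0.5 × 12.89 × 1.5 × 31.1 × 0.94
     = 871.62 + 282.62 = 1154.2 kPa.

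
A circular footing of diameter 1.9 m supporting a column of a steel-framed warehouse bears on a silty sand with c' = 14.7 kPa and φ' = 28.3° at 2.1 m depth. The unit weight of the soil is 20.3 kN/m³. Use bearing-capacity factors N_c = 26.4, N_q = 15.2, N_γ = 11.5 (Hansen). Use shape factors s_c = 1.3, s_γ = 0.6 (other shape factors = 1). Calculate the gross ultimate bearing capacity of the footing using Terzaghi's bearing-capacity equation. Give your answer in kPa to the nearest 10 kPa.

Effective surcharge at the founding depth q = γ·D_f = 20.3 × 2.1 = 42.63 kPa.
q_ult = c·N_c·s_c + q·N_q + 0.5·γ·B·N_γ·s_γ
     = 14.7 × 26.4 × 1.3 + 42.63 × 15.2 + 0.5 × 20.3 × 1.9 × 11.5 × 0.6
     = 504.5 + 647.98 + 133.07 = 1285.5 kPa.

q_ult ≈ 1290 kPa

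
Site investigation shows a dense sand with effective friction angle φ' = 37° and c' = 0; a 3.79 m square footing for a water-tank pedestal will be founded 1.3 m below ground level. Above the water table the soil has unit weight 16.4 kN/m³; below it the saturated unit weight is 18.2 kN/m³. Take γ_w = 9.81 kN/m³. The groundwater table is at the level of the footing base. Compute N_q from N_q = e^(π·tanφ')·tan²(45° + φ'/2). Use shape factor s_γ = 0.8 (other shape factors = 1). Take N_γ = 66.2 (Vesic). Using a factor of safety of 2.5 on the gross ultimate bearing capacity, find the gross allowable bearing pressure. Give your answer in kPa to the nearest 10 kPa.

q_all ≈ 700 kPa

N_q = e^(π·tan37°)·tan²(63.5°) = 42.92.
Effective surcharge at the founding depth q = γ·D_f = 16.4 × 1.3 = 21.32 kPa.
The water table coincides with the base, so in the self-weight term γ → γ' = 8.39 kN/m³.
q_ult = q·N_q + 0.5·γ·B·N_γ·s_γ
     = 21.32 × 42.92 + 0.5 × 8.39 × 3.79 × 66.2 × 0.8
     = 915.05 + 842.01 = 1757.1 kPa.
q_all = 1757.1 / 2.5 = 702.83 kPa.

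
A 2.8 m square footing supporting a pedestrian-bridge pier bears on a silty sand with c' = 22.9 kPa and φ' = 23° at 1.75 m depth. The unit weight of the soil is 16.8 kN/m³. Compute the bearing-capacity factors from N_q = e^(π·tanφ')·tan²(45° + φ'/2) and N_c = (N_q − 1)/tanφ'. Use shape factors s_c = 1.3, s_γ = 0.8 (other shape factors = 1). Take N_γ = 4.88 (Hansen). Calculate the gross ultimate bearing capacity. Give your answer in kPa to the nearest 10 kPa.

tan23° = 0.4245, so N_q = e^(π×0.4245)·tan²(56.5°) = 3.794 × 2.283 = 8.66.
N_c = (8.66 − 1)/tan23° = 18.05.
q = γ·D_f = 16.8 × 1.75 = 29.4 kPa.
c·N_c·s_c = 22.9 × 18.049 × 1.3 = 537.31 kPa
q·N_q = 29.4 × 8.6612 = 254.64 kPa
0.5·γ·B·N_γ·s_γ = 0.5 × 16.8 × 2.8 × 4.88 × 0.8 = 91.822 kPa
q_ult = 537.31 + 254.64 + 91.822 = 883.77 kPa.

q_ult ≈ 880 kPa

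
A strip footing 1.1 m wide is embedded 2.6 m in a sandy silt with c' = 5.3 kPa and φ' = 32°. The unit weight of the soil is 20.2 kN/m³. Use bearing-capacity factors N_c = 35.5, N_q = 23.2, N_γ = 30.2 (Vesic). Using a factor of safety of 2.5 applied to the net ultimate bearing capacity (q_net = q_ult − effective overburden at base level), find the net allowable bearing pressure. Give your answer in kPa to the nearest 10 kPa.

q_all(net) ≈ 680 kPa

Overburden at base level: q = 20.2 × 2.6 = 52.52 kPa.
Cohesion term c·N_c = 5.3 × 35.5 = 188.15 kPa; surcharge term q·N_q = 52.52 × 23.2 = 1218.5 kPa; self-weight term 0.5·γ·B·N_γ = 0.5 × 20.2 × 1.1 × 30.2 = 335.52 kPa.
q_ult = 188.15 + 1218.5 + 335.52 = 1742.1 kPa.
Net ultimate: q_net = 1742.1 − 52.52 = 1689.6 kPa.
q_all(net) = 1689.6 / 2.5 = 675.85 kPa.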